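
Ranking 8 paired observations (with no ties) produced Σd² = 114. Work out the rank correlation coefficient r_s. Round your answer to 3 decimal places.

ρ = 1 − 6Σd² / [n(n²−1)] = 1 − 6×114 / (8×63)
  = 1 − 684/504 = 1 − 1.3571 ≈ -0.357

-0.357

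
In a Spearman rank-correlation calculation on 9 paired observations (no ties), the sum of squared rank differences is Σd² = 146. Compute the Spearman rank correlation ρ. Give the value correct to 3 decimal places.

-0.217

ρ = 1 − 6Σd² / [n(n²−1)] = 1 − 6×146 / (9×80)
  = 1 − 876/720 = 1 − 1.2167 ≈ -0.217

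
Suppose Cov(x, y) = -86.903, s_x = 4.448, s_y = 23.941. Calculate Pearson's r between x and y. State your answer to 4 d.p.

-0.8161

r = Cov(x,y) / (s_x · s_y) = -86.903 / (4.448 × 23.941)
  = -86.903 / 106.4896 ≈ -0.8161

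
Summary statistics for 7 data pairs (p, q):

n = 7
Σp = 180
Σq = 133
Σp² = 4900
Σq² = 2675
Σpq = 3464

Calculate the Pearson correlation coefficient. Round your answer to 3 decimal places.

0.220

r = (nΣpq − ΣpΣq) / √[(nΣp² − (Σp)²)(nΣq² − (Σq)²)]
Numerator: 7×3464 − 180×133 = 308
Denominator: √[(34300 − 32400)(18725 − 17689)] = √[1900 × 1036] = 1402.9968
r = 308 / 1402.9968 ≈ 0.220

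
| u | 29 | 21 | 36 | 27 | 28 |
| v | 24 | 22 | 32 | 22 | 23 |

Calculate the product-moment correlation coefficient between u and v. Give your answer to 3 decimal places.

0.878

n = 5, Σu = 141, Σv = 123, Σu² = 4091, Σv² = 3097, Σuv = 3548
nΣuv − ΣuΣv = 17740 − 17343 = 397
nΣu² − (Σu)² = 20455 − 19881 = 574; nΣv² − (Σv)² = 15485 − 15129 = 356
r = 397 / √(574 × 356) = 397 / 452.0442 ≈ 0.878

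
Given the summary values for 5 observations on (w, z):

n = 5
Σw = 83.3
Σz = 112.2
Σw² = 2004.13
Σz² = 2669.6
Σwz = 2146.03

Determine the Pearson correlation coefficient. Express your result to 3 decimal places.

r = (nΣwz − ΣwΣz) / √[(nΣw² − (Σw)²)(nΣz² − (Σz)²)]
Numerator: 5×2146.03 − 83.3×112.2 = 1383.89
Denominator: √[(10020.65 − 6938.89)(13348 − 12588.84)] = √[3081.76 × 759.16] = 1529.5584
r = 1383.89 / 1529.5584 ≈ 0.905

0.905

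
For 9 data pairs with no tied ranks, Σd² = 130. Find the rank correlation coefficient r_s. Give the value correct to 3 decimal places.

ρ = 1 − 6Σd² / [n(n²−1)] = 1 − 6×130 / (9×80)
  = 1 − 780/720 = 1 − 1.0833 ≈ -0.083

-0.083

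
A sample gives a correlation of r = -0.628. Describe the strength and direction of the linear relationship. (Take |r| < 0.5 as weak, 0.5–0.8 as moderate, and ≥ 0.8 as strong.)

r = -0.628 < 0 so the relationship is negative.
|r| = 0.628, which falls in the moderate range.

moderate negative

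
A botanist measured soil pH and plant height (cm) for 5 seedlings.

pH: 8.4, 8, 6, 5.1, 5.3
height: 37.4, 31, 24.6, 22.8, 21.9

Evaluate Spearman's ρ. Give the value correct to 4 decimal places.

0.9000

Rank pH: 5, 4, 3, 1, 2
Rank height: 5, 4, 3, 2, 1
d = rank(pH) − rank(height): 0, 0, 0, -1, 1; Σd² = 2
ρ = 1 − 6Σd² / [n(n²−1)] = 1 − 6×2 / (5×24) = 1 − 12/120 ≈ 0.9000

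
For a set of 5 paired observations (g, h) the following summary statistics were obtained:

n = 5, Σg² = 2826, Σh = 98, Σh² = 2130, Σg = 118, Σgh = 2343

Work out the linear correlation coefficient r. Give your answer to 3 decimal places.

0.325

r = (nΣgh − ΣgΣh) / √[(nΣg² − (Σg)²)(nΣh² − (Σh)²)]
Numerator: 5×2343 − 118×98 = 151
Denominator: √[(14130 − 13924)(10650 − 9604)] = √[206 × 1046] = 464.1939
r = 151 / 464.1939 ≈ 0.325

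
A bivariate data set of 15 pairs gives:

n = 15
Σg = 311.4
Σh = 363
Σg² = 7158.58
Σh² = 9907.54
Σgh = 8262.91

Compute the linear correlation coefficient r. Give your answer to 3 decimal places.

r = (nΣgh − ΣgΣh) / √[(nΣg² − (Σg)²)(nΣh² − (Σh)²)]
Numerator: 15×8262.91 − 311.4×363 = 10905.45
Denominator: √[(107378.7 − 96969.96)(148613.1 − 131769)] = √[10408.74 × 16844.1] = 13241.0671
r = 10905.45 / 13241.0671 ≈ 0.824

0.824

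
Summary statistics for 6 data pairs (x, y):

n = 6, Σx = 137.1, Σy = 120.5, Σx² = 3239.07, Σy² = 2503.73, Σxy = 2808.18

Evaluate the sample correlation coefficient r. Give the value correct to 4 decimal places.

0.5804

r = (nΣxy − ΣxΣy) / √[(nΣx² − (Σx)²)(nΣy² − (Σy)²)]
Numerator: 6×2808.18 − 137.1×120.5 = 328.53
Denominator: √[(19434.42 − 18796.41)(15022.38 − 14520.25)] = √[638.01 × 502.13] = 566.0070
r = 328.53 / 566.0070 ≈ 0.5804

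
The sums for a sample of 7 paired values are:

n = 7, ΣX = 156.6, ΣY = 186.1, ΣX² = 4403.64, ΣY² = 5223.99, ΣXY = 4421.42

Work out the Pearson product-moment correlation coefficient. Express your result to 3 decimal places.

r = (nΣXY − ΣXΣY) / √[(nΣX² − (ΣX)²)(nΣY² − (ΣY)²)]
Numerator: 7×4421.42 − 156.6×186.1 = 1806.68
Denominator: √[(30825.48 − 24523.56)(36567.93 − 34633.21)] = √[6301.92 × 1934.72] = 3491.7690
r = 1806.68 / 3491.7690 ≈ 0.517

0.517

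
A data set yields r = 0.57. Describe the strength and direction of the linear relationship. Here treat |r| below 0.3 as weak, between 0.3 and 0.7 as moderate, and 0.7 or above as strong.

moderate positive

r = 0.57 > 0 so the relationship is positive.
|r| = 0.57, which falls in the moderate range.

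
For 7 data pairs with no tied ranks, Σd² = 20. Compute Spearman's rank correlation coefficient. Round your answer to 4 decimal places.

0.6429

ρ = 1 − 6Σd² / [n(n²−1)] = 1 − 6×20 / (7×48)
  = 1 − 120/336 = 1 − 0.35714 ≈ 0.6429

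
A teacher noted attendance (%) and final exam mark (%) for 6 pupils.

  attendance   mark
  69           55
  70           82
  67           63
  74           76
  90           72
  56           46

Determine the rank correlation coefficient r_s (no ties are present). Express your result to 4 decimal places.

0.7143

Rank attendance: 3, 4, 2, 5, 6, 1
Rank mark: 2, 6, 3, 5, 4, 1
d = rank(attendance) − rank(mark): 1, -2, -1, 0, 2, 0; Σd² = 10
ρ = 1 − 6Σd² / [n(n²−1)] = 1 − 6×10 / (6×35) = 1 − 60/210 ≈ 0.7143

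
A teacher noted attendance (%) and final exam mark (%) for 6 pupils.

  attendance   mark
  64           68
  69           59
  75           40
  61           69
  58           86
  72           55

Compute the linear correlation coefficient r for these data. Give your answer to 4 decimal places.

n = 6, Σx = 399, Σy = 377, Σx² = 26751, Σy² = 24887, Σxy = 24580
nΣxy − ΣxΣy = 147480 − 150423 = -2943
nΣx² − (Σx)² = 160506 − 159201 = 1305; nΣy² − (Σy)² = 149322 − 142129 = 7193
r = -2943 / √(1305 × 7193) = -2943 / 3063.7991 ≈ -0.9606

-0.9606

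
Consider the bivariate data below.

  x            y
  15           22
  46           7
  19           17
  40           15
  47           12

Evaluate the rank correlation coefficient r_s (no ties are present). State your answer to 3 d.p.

Rank x: 1, 4, 2, 3, 5
Rank y: 5, 1, 4, 3, 2
d = rank(x) − rank(y): -4, 3, -2, 0, 3; Σd² = 38
ρ = 1 − 6Σd² / [n(n²−1)] = 1 − 6×38 / (5×24) = 1 − 228/120 ≈ -0.900

-0.900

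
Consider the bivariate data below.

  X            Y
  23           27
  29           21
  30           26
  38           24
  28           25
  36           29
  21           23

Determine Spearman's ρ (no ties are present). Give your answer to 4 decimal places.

Rank X: 2, 4, 5, 7, 3, 6, 1
Rank Y: 6, 1, 5, 3, 4, 7, 2
d = rank(X) − rank(Y): -4, 3, 0, 4, -1, -1, -1; Σd² = 44
ρ = 1 − 6Σd² / [n(n²−1)] = 1 − 6×44 / (7×48) = 1 − 264/336 ≈ 0.2143

0.2143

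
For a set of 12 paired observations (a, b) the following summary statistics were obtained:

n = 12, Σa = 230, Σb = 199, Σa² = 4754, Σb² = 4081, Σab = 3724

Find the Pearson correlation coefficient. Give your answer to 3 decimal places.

r = (nΣab − ΣaΣb) / √[(nΣa² − (Σa)²)(nΣb² − (Σb)²)]
Numerator: 12×3724 − 230×199 = -1082
Denominator: √[(57048 − 52900)(48972 − 39601)] = √[4148 × 9371] = 6234.6538
r = -1082 / 6234.6538 ≈ -0.174

-0.174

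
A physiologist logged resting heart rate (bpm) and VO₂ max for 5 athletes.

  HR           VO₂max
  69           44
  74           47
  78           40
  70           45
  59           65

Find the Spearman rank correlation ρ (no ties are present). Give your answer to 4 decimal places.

-0.6000

Rank HR: 2, 4, 5, 3, 1
Rank VO₂max: 2, 4, 1, 3, 5
d = rank(HR) − rank(VO₂max): 0, 0, 4, 0, -4; Σd² = 32
ρ = 1 − 6Σd² / [n(n²−1)] = 1 − 6×32 / (5×24) = 1 − 192/120 ≈ -0.6000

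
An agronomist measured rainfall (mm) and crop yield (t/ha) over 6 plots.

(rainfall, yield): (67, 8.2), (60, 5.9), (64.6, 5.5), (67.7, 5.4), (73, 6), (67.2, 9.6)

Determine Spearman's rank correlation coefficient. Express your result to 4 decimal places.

0.0857

Rank rainfall: 3, 1, 2, 5, 6, 4
Rank yield: 5, 3, 2, 1, 4, 6
d = rank(rainfall) − rank(yield): -2, -2, 0, 4, 2, -2; Σd² = 32
ρ = 1 − 6Σd² / [n(n²−1)] = 1 − 6×32 / (6×35) = 1 − 192/210 ≈ 0.0857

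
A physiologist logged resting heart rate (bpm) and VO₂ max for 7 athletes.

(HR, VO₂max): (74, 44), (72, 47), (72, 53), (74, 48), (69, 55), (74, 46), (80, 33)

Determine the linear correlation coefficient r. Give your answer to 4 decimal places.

-0.9542

n = 7, Σx = 515, Σy = 326, Σx² = 37957, Σy² = 15488, Σxy = 23847
nΣxy − ΣxΣy = 166929 − 167890 = -961
nΣx² − (Σx)² = 265699 − 265225 = 474; nΣy² − (Σy)² = 108416 − 106276 = 2140
r = -961 / √(474 × 2140) = -961 / 1007.1544 ≈ -0.9542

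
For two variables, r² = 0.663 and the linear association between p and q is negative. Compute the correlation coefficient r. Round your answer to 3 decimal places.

-0.814

|r| = √0.663 = 0.814
The association is negative, so r = −0.814.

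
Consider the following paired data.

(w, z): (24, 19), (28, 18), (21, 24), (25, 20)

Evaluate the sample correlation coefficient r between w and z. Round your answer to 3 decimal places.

n = 4, Σw = 98, Σz = 81, Σw² = 2426, Σz² = 1661, Σwz = 1964
nΣwz − ΣwΣz = 7856 − 7938 = -82
nΣw² − (Σw)² = 9704 − 9604 = 100; nΣz² − (Σz)² = 6644 − 6561 = 83
r = -82 / √(100 × 83) = -82 / 91.1043 ≈ -0.900

-0.900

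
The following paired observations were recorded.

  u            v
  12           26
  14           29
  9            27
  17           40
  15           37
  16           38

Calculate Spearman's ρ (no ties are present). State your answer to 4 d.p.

Rank u: 2, 3, 1, 6, 4, 5
Rank v: 1, 3, 2, 6, 4, 5
d = rank(u) − rank(v): 1, 0, -1, 0, 0, 0; Σd² = 2
ρ = 1 − 6Σd² / [n(n²−1)] = 1 − 6×2 / (6×35) = 1 − 12/210 ≈ 0.9429

0.9429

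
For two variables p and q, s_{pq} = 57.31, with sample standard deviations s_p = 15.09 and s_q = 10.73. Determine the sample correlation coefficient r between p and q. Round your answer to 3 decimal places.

r = Cov(p,q) / (s_p · s_q) = 57.31 / (15.09 × 10.73)
  = 57.31 / 161.9157 ≈ 0.354

0.354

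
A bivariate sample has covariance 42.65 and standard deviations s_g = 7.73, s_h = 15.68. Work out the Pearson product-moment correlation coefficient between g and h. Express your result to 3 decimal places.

0.352

r = Cov(g,h) / (s_g · s_h) = 42.65 / (7.73 × 15.68)
  = 42.65 / 121.2064 ≈ 0.352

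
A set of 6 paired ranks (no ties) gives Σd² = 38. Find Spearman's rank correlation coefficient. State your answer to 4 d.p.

ρ = 1 − 6Σd² / [n(n²−1)] = 1 − 6×38 / (6×35)
  = 1 − 228/210 = 1 − 1.08571 ≈ -0.0857

-0.0857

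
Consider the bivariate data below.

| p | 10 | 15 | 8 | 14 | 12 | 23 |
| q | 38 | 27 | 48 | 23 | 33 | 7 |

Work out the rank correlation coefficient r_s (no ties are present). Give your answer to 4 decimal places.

-0.9429

Rank p: 2, 5, 1, 4, 3, 6
Rank q: 5, 3, 6, 2, 4, 1
d = rank(p) − rank(q): -3, 2, -5, 2, -1, 5; Σd² = 68
ρ = 1 − 6Σd² / [n(n²−1)] = 1 − 6×68 / (6×35) = 1 − 408/210 ≈ -0.9429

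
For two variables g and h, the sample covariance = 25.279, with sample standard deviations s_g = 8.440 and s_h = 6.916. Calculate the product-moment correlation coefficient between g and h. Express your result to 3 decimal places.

r = Cov(g,h) / (s_g · s_h) = 25.279 / (8.440 × 6.916)
  = 25.279 / 58.3710 ≈ 0.433

0.433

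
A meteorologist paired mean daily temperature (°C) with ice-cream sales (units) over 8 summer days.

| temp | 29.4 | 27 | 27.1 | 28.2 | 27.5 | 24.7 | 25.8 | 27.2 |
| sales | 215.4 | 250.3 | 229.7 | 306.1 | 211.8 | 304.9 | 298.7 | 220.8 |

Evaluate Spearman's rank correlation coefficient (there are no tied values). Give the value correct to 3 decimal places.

-0.452

Rank temp: 8, 3, 4, 7, 6, 1, 2, 5
Rank sales: 2, 5, 4, 8, 1, 7, 6, 3
d = rank(temp) − rank(sales): 6, -2, 0, -1, 5, -6, -4, 2; Σd² = 122
ρ = 1 − 6Σd² / [n(n²−1)] = 1 − 6×122 / (8×63) = 1 − 732/504 ≈ -0.452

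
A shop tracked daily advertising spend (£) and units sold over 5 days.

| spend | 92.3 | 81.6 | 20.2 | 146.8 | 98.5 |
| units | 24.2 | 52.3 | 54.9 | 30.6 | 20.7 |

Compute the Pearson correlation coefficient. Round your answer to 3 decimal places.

-0.660

n = 5, Σx = 439.4, Σy = 182.7, Σx² = 46838.38, Σy² = 7699.79, Σxy = 14141.35
nΣxy − ΣxΣy = 70706.75 − 80278.38 = -9571.63
nΣx² − (Σx)² = 234191.9 − 193072.36 = 41119.54; nΣy² − (Σy)² = 38498.95 − 33379.29 = 5119.66
r = -9571.63 / √(41119.54 × 5119.66) = -9571.63 / 14509.2406 ≈ -0.660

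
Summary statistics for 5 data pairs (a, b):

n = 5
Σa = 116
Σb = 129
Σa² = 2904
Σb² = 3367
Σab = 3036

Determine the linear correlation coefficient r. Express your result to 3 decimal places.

0.475

r = (nΣab − ΣaΣb) / √[(nΣa² − (Σa)²)(nΣb² − (Σb)²)]
Numerator: 5×3036 − 116×129 = 216
Denominator: √[(14520 − 13456)(16835 − 16641)] = √[1064 × 194] = 454.3303
r = 216 / 454.3303 ≈ 0.475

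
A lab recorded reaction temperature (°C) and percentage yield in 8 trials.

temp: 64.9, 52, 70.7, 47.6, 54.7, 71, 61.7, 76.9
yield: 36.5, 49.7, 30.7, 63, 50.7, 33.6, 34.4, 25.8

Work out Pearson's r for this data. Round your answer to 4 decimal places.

-0.9533

n = 8, Σx = 499.5, Σy = 324.4, Σx² = 31933.85, Σy² = 14262.28, Σxy = 19387.93
nΣxy − ΣxΣy = 155103.44 − 162037.8 = -6934.36
nΣx² − (Σx)² = 255470.8 − 249500.25 = 5970.55; nΣy² − (Σy)² = 114098.24 − 105235.36 = 8862.88
r = -6934.36 / √(5970.55 × 8862.88) = -6934.36 / 7274.3569 ≈ -0.9533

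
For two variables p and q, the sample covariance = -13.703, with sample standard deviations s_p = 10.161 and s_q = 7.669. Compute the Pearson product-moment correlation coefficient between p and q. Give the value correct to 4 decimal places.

-0.1758

r = Cov(p,q) / (s_p · s_q) = -13.703 / (10.161 × 7.669)
  = -13.703 / 77.9247 ≈ -0.1758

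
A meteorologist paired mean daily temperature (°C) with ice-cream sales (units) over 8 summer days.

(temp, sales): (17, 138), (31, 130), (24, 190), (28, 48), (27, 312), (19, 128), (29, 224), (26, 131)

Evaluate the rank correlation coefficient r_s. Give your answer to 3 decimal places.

Rank temp: 1, 8, 3, 6, 5, 2, 7, 4
Rank sales: 5, 3, 6, 1, 8, 2, 7, 4
d = rank(temp) − rank(sales): -4, 5, -3, 5, -3, 0, 0, 0; Σd² = 84
ρ = 1 − 6Σd² / [n(n²−1)] = 1 − 6×84 / (8×63) = 1 − 504/504 ≈ 0.000

0.000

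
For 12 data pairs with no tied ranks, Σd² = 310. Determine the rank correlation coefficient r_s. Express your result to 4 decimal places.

ρ = 1 − 6Σd² / [n(n²−1)] = 1 − 6×310 / (12×143)
  = 1 − 1860/1716 = 1 − 1.08392 ≈ -0.0839

-0.0839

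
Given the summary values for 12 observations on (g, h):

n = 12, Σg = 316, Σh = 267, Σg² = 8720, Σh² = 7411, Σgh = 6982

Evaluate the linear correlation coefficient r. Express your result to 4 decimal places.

r = (nΣgh − ΣgΣh) / √[(nΣg² − (Σg)²)(nΣh² − (Σh)²)]
Numerator: 12×6982 − 316×267 = -588
Denominator: √[(104640 − 99856)(88932 − 71289)] = √[4784 × 17643] = 9187.1711
r = -588 / 9187.1711 ≈ -0.0640

-0.0640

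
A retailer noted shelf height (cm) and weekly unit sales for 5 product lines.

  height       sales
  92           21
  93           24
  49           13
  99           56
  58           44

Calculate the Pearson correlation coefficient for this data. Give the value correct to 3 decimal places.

n = 5, Σx = 391, Σy = 158, Σx² = 32679, Σy² = 6258, Σxy = 12897
nΣxy − ΣxΣy = 64485 − 61778 = 2707
nΣx² − (Σx)² = 163395 − 152881 = 10514; nΣy² − (Σy)² = 31290 − 24964 = 6326
r = 2707 / √(10514 × 6326) = 2707 / 8155.4622 ≈ 0.332

0.332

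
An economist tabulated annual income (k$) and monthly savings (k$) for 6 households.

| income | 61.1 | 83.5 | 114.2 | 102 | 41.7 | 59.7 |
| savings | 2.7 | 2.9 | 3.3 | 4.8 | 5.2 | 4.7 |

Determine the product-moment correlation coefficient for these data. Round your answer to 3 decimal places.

n = 6, Σx = 462.2, Σy = 23.6, Σx² = 39454.08, Σy² = 98.76, Σxy = 1771.01
nΣxy − ΣxΣy = 10626.06 − 10907.92 = -281.86
nΣx² − (Σx)² = 236724.48 − 213628.84 = 23095.64; nΣy² − (Σy)² = 592.56 − 556.96 = 35.6
r = -281.86 / √(23095.64 × 35.6) = -281.86 / 906.7551 ≈ -0.311

-0.311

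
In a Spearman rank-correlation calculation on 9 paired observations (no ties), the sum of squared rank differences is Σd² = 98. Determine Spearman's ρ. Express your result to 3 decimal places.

ρ = 1 − 6Σd² / [n(n²−1)] = 1 − 6×98 / (9×80)
  = 1 − 588/720 = 1 − 0.8167 ≈ 0.183

0.183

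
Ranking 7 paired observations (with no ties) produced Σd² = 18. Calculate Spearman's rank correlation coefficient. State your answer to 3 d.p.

0.679

ρ = 1 − 6Σd² / [n(n²−1)] = 1 − 6×18 / (7×48)
  = 1 − 108/336 = 1 − 0.3214 ≈ 0.679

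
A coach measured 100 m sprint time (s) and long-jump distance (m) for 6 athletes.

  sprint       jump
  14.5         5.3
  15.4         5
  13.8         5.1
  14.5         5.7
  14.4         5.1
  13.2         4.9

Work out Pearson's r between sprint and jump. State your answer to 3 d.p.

0.254

n = 6, Σx = 85.8, Σy = 31.1, Σx² = 1229.7, Σy² = 161.61, Σxy = 445
nΣxy − ΣxΣy = 2670 − 2668.38 = 1.62
nΣx² − (Σx)² = 7378.2 − 7361.64 = 16.56; nΣy² − (Σy)² = 969.66 − 967.21 = 2.45
r = 1.62 / √(16.56 × 2.45) = 1.62 / 6.3696 ≈ 0.254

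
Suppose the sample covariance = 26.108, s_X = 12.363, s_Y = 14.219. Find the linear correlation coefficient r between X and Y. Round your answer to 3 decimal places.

r = Cov(X,Y) / (s_X · s_Y) = 26.108 / (12.363 × 14.219)
  = 26.108 / 175.7895 ≈ 0.149

0.149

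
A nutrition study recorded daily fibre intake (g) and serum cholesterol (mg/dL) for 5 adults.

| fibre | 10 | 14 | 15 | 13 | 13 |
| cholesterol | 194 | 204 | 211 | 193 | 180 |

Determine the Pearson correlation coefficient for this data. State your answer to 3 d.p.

0.498

n = 5, Σx = 65, Σy = 982, Σx² = 859, Σy² = 193422, Σxy = 12810
nΣxy − ΣxΣy = 64050 − 63830 = 220
nΣx² − (Σx)² = 4295 − 4225 = 70; nΣy² − (Σy)² = 967110 − 964324 = 2786
r = 220 / √(70 × 2786) = 220 / 441.6107 ≈ 0.498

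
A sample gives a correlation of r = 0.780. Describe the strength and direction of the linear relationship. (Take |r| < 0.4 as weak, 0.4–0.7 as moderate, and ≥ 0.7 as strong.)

strong positive

r = 0.780 > 0 so the relationship is positive.
|r| = 0.780, which falls in the strong range.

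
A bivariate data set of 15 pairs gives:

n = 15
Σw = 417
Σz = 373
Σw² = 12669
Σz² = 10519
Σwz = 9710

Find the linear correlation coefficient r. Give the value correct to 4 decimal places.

r = (nΣwz − ΣwΣz) / √[(nΣw² − (Σw)²)(nΣz² − (Σz)²)]
Numerator: 15×9710 − 417×373 = -9891
Denominator: √[(190035 − 173889)(157785 − 139129)] = √[16146 × 18656] = 17355.6843
r = -9891 / 17355.6843 ≈ -0.5699

-0.5699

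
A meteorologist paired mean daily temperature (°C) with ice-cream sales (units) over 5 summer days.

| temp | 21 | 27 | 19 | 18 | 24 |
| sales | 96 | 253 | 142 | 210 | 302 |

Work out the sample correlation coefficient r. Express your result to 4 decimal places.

n = 5, Σx = 109, Σy = 1003, Σx² = 2431, Σy² = 228693, Σxy = 22573
nΣxy − ΣxΣy = 112865 − 109327 = 3538
nΣx² − (Σx)² = 12155 − 11881 = 274; nΣy² − (Σy)² = 1143465 − 1006009 = 137456
r = 3538 / √(274 × 137456) = 3538 / 6137.0143 ≈ 0.5765

0.5765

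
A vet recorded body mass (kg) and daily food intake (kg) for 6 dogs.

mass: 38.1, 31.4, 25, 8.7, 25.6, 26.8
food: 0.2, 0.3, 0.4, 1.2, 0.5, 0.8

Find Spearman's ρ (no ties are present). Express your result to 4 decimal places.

Rank mass: 6, 5, 2, 1, 3, 4
Rank food: 1, 2, 3, 6, 4, 5
d = rank(mass) − rank(food): 5, 3, -1, -5, -1, -1; Σd² = 62
ρ = 1 − 6Σd² / [n(n²−1)] = 1 − 6×62 / (6×35) = 1 − 372/210 ≈ -0.7714

-0.7714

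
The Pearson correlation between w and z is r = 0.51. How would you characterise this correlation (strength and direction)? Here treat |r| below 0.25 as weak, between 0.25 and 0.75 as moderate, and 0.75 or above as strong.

moderate positive

r = 0.51 > 0 so the relationship is positive.
|r| = 0.51, which falls in the moderate range.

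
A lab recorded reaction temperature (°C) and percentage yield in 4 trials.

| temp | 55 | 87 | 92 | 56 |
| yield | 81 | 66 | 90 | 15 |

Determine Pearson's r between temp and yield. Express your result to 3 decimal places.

n = 4, Σx = 290, Σy = 252, Σx² = 22194, Σy² = 19242, Σxy = 19317
nΣxy − ΣxΣy = 77268 − 73080 = 4188
nΣx² − (Σx)² = 88776 − 84100 = 4676; nΣy² − (Σy)² = 76968 − 63504 = 13464
r = 4188 / √(4676 × 13464) = 4188 / 7934.5866 ≈ 0.528

0.528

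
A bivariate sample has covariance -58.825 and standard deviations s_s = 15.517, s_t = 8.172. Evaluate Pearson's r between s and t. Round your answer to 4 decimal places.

r = Cov(s,t) / (s_s · s_t) = -58.825 / (15.517 × 8.172)
  = -58.825 / 126.8049 ≈ -0.4639

-0.4639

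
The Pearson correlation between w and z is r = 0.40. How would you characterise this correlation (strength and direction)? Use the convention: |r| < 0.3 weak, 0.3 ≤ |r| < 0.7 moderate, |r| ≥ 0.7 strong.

moderate positive

r = 0.40 > 0 so the relationship is positive.
|r| = 0.40, which falls in the moderate range.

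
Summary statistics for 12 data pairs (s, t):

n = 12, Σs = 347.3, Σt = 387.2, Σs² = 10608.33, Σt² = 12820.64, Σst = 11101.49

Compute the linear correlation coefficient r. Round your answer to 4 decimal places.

r = (nΣst − ΣsΣt) / √[(nΣs² − (Σs)²)(nΣt² − (Σt)²)]
Numerator: 12×11101.49 − 347.3×387.2 = -1256.68
Denominator: √[(127299.96 − 120617.29)(153847.68 − 149923.84)] = √[6682.67 × 3923.84] = 5120.7156
r = -1256.68 / 5120.7156 ≈ -0.2454

-0.2454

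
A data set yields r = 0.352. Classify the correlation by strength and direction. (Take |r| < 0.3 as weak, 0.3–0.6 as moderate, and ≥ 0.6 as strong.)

moderate positive

r = 0.352 > 0 so the relationship is positive.
|r| = 0.352, which falls in the moderate range.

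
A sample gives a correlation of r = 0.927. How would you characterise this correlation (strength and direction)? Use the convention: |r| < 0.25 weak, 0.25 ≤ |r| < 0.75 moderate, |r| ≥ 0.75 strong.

strong positive

r = 0.927 > 0 so the relationship is positive.
|r| = 0.927, which falls in the strong range.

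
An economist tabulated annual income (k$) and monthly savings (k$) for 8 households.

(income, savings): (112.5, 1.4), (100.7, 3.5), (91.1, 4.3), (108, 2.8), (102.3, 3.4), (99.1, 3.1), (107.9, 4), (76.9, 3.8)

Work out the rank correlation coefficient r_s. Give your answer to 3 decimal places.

Rank income: 8, 4, 2, 7, 5, 3, 6, 1
Rank savings: 1, 5, 8, 2, 4, 3, 7, 6
d = rank(income) − rank(savings): 7, -1, -6, 5, 1, 0, -1, -5; Σd² = 138
ρ = 1 − 6Σd² / [n(n²−1)] = 1 − 6×138 / (8×63) = 1 − 828/504 ≈ -0.643

-0.643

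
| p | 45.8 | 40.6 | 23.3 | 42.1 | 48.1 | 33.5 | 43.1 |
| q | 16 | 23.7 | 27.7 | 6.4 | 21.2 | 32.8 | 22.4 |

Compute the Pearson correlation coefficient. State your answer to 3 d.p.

-0.554

n = 7, Σp = 276.5, Σq = 150.2, Σp² = 11354.77, Σq² = 3652.98, Σpq = 5693.83
nΣpq − ΣpΣq = 39856.81 − 41530.3 = -1673.49
nΣp² − (Σp)² = 79483.39 − 76452.25 = 3031.14; nΣq² − (Σq)² = 25570.86 − 22560.04 = 3010.82
r = -1673.49 / √(3031.14 × 3010.82) = -1673.49 / 3020.9629 ≈ -0.554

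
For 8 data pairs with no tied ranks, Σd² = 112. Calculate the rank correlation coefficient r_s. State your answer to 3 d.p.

ρ = 1 − 6Σd² / [n(n²−1)] = 1 − 6×112 / (8×63)
  = 1 − 672/504 = 1 − 1.3333 ≈ -0.333

-0.333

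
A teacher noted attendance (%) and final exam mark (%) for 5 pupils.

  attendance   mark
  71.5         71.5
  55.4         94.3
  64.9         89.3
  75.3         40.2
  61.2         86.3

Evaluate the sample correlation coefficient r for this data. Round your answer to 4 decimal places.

-0.8832

n = 5, Σx = 328.3, Σy = 381.6, Σx² = 21808.95, Σy² = 31042.96, Σxy = 24440.66
nΣxy − ΣxΣy = 122203.3 − 125279.28 = -3075.98
nΣx² − (Σx)² = 109044.75 − 107780.89 = 1263.86; nΣy² − (Σy)² = 155214.8 − 145618.56 = 9596.24
r = -3075.98 / √(1263.86 × 9596.24) = -3075.98 / 3482.5714 ≈ -0.8832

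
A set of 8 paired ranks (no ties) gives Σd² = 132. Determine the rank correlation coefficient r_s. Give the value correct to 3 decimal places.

ρ = 1 − 6Σd² / [n(n²−1)] = 1 − 6×132 / (8×63)
  = 1 − 792/504 = 1 − 1.5714 ≈ -0.571

-0.571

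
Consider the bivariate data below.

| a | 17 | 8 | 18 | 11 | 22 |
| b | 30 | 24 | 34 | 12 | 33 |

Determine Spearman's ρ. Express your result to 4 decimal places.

Rank a: 3, 1, 4, 2, 5
Rank b: 3, 2, 5, 1, 4
d = rank(a) − rank(b): 0, -1, -1, 1, 1; Σd² = 4
ρ = 1 − 6Σd² / [n(n²−1)] = 1 − 6×4 / (5×24) = 1 − 24/120 ≈ 0.8000

0.8000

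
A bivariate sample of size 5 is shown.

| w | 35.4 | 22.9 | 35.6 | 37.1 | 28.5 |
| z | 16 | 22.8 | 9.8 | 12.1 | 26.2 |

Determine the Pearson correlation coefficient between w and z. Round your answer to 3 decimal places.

n = 5, Σw = 159.5, Σz = 86.9, Σw² = 5233.59, Σz² = 1704.73, Σwz = 2633.01
nΣwz − ΣwΣz = 13165.05 − 13860.55 = -695.5
nΣw² − (Σw)² = 26167.95 − 25440.25 = 727.7; nΣz² − (Σz)² = 8523.65 − 7551.61 = 972.04
r = -695.5 / √(727.7 × 972.04) = -695.5 / 841.0431 ≈ -0.827

-0.827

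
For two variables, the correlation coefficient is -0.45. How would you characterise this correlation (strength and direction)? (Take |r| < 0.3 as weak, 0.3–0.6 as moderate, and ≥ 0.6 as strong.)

moderate negative

r = -0.45 < 0 so the relationship is negative.
|r| = 0.45, which falls in the moderate range.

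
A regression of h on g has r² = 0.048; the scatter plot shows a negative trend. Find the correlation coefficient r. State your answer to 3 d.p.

|r| = √0.048 = 0.219
The association is negative, so r = −0.219.

-0.219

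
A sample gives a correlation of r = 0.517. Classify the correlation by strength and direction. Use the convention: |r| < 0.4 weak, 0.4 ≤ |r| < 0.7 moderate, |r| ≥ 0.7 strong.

moderate positive

r = 0.517 > 0 so the relationship is positive.
|r| = 0.517, which falls in the moderate range.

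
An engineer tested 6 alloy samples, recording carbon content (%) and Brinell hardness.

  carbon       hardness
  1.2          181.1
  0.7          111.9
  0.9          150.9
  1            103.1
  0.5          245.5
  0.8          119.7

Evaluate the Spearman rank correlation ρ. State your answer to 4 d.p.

-0.2000

Rank carbon: 6, 2, 4, 5, 1, 3
Rank hardness: 5, 2, 4, 1, 6, 3
d = rank(carbon) − rank(hardness): 1, 0, 0, 4, -5, 0; Σd² = 42
ρ = 1 − 6Σd² / [n(n²−1)] = 1 − 6×42 / (6×35) = 1 − 252/210 ≈ -0.2000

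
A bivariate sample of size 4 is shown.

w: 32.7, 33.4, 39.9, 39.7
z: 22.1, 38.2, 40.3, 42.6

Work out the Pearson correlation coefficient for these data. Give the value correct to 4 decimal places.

n = 4, Σw = 145.7, Σz = 143.2, Σw² = 5352.95, Σz² = 5386.5, Σwz = 5297.74
nΣwz − ΣwΣz = 21190.96 − 20864.24 = 326.72
nΣw² − (Σw)² = 21411.8 − 21228.49 = 183.31; nΣz² − (Σz)² = 21546 − 20506.24 = 1039.76
r = 326.72 / √(183.31 × 1039.76) = 326.72 / 436.5758 ≈ 0.7484

0.7484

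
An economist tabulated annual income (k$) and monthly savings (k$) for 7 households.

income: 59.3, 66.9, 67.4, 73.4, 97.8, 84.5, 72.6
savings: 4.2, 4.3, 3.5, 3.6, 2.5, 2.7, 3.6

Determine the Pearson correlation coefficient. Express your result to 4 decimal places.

n = 7, Σx = 521.9, Σy = 24.4, Σx² = 39898.27, Σy² = 87.84, Σxy = 1770.88
nΣxy − ΣxΣy = 12396.16 − 12734.36 = -338.2
nΣx² − (Σx)² = 279287.89 − 272379.61 = 6908.28; nΣy² − (Σy)² = 614.88 − 595.36 = 19.52
r = -338.2 / √(6908.28 × 19.52) = -338.2 / 367.2188 ≈ -0.9210

-0.9210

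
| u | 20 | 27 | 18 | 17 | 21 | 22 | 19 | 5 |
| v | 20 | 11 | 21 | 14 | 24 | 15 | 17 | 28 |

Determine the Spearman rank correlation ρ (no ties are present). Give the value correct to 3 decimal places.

-0.476

Rank u: 5, 8, 3, 2, 6, 7, 4, 1
Rank v: 5, 1, 6, 2, 7, 3, 4, 8
d = rank(u) − rank(v): 0, 7, -3, 0, -1, 4, 0, -7; Σd² = 124
ρ = 1 − 6Σd² / [n(n²−1)] = 1 − 6×124 / (8×63) = 1 − 744/504 ≈ -0.476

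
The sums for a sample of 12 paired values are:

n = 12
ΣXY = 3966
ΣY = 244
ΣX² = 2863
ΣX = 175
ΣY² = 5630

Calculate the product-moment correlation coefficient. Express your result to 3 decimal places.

0.894

r = (nΣXY − ΣXΣY) / √[(nΣX² − (ΣX)²)(nΣY² − (ΣY)²)]
Numerator: 12×3966 − 175×244 = 4892
Denominator: √[(34356 − 30625)(67560 − 59536)] = √[3731 × 8024] = 5471.5212
r = 4892 / 5471.5212 ≈ 0.894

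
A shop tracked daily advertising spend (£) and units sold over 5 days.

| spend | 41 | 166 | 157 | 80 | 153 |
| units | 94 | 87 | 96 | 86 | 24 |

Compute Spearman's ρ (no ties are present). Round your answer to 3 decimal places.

0.100

Rank spend: 1, 5, 4, 2, 3
Rank units: 4, 3, 5, 2, 1
d = rank(spend) − rank(units): -3, 2, -1, 0, 2; Σd² = 18
ρ = 1 − 6Σd² / [n(n²−1)] = 1 − 6×18 / (5×24) = 1 − 108/120 ≈ 0.100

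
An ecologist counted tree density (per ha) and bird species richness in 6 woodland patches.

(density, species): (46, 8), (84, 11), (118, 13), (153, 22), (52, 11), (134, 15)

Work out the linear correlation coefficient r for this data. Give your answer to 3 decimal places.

0.886

n = 6, Σx = 587, Σy = 80, Σx² = 67165, Σy² = 1184, Σxy = 8774
nΣxy − ΣxΣy = 52644 − 46960 = 5684
nΣx² − (Σx)² = 402990 − 344569 = 58421; nΣy² − (Σy)² = 7104 − 6400 = 704
r = 5684 / √(58421 × 704) = 5684 / 6413.1415 ≈ 0.886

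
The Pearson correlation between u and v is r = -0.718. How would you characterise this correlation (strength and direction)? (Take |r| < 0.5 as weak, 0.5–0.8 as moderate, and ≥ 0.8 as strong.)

r = -0.718 < 0 so the relationship is negative.
|r| = 0.718, which falls in the moderate range.

moderate negative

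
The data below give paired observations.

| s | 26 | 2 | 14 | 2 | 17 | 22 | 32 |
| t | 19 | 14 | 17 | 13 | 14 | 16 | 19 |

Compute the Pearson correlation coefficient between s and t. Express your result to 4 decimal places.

n = 7, Σs = 115, Σt = 112, Σs² = 2677, Σt² = 1828, Σst = 1984
nΣst − ΣsΣt = 13888 − 12880 = 1008
nΣs² − (Σs)² = 18739 − 13225 = 5514; nΣt² − (Σt)² = 12796 − 12544 = 252
r = 1008 / √(5514 × 252) = 1008 / 1178.7824 ≈ 0.8551

0.8551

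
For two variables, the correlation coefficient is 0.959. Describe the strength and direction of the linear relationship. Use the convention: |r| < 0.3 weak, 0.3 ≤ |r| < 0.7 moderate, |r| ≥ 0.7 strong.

r = 0.959 > 0 so the relationship is positive.
|r| = 0.959, which falls in the strong range.

strong positive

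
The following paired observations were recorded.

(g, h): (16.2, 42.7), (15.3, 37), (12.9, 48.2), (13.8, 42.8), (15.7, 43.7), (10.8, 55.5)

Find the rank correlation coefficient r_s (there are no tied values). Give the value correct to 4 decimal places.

Rank g: 6, 4, 2, 3, 5, 1
Rank h: 2, 1, 5, 3, 4, 6
d = rank(g) − rank(h): 4, 3, -3, 0, 1, -5; Σd² = 60
ρ = 1 − 6Σd² / [n(n²−1)] = 1 − 6×60 / (6×35) = 1 − 360/210 ≈ -0.7143

-0.7143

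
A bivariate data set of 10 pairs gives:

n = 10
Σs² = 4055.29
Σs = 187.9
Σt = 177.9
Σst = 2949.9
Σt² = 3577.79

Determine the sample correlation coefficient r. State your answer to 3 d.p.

-0.844

r = (nΣst − ΣsΣt) / √[(nΣs² − (Σs)²)(nΣt² − (Σt)²)]
Numerator: 10×2949.9 − 187.9×177.9 = -3928.41
Denominator: √[(40552.9 − 35306.41)(35777.9 − 31648.41)] = √[5246.49 × 4129.49] = 4654.6029
r = -3928.41 / 4654.6029 ≈ -0.844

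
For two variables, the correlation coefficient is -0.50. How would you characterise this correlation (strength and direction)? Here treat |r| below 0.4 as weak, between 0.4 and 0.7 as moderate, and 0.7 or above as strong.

moderate negative

r = -0.50 < 0 so the relationship is negative.
|r| = 0.50, which falls in the moderate range.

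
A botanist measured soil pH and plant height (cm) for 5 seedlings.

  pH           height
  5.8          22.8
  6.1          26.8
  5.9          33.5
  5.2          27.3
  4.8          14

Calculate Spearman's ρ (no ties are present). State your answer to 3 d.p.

Rank pH: 3, 5, 4, 2, 1
Rank height: 2, 3, 5, 4, 1
d = rank(pH) − rank(height): 1, 2, -1, -2, 0; Σd² = 10
ρ = 1 − 6Σd² / [n(n²−1)] = 1 − 6×10 / (5×24) = 1 − 60/120 ≈ 0.500

0.500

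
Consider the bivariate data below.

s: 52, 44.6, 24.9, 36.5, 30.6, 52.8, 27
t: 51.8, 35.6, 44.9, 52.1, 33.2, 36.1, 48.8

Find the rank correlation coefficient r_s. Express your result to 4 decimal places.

0.0000

Rank s: 6, 5, 1, 4, 3, 7, 2
Rank t: 6, 2, 4, 7, 1, 3, 5
d = rank(s) − rank(t): 0, 3, -3, -3, 2, 4, -3; Σd² = 56
ρ = 1 − 6Σd² / [n(n²−1)] = 1 − 6×56 / (7×48) = 1 − 336/336 ≈ 0.0000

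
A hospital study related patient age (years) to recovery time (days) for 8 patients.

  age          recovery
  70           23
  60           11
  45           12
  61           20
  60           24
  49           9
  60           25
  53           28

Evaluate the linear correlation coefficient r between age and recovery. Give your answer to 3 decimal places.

n = 8, Σx = 458, Σy = 152, Σx² = 26656, Σy² = 3260, Σxy = 8895
nΣxy − ΣxΣy = 71160 − 69616 = 1544
nΣx² − (Σx)² = 213248 − 209764 = 3484; nΣy² − (Σy)² = 26080 − 23104 = 2976
r = 1544 / √(3484 × 2976) = 1544 / 3219.9975 ≈ 0.480

0.480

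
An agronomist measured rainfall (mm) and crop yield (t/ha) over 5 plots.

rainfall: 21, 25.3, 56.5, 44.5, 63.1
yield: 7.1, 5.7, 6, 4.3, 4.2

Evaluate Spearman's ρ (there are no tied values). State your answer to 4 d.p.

-0.7000

Rank rainfall: 1, 2, 4, 3, 5
Rank yield: 5, 3, 4, 2, 1
d = rank(rainfall) − rank(yield): -4, -1, 0, 1, 4; Σd² = 34
ρ = 1 − 6Σd² / [n(n²−1)] = 1 − 6×34 / (5×24) = 1 − 204/120 ≈ -0.7000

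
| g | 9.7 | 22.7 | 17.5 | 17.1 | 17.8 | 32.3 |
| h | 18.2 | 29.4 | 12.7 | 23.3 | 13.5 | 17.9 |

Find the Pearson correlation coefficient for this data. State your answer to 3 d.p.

0.163

n = 6, Σg = 117.1, Σh = 115, Σg² = 2568.17, Σh² = 2402.44, Σgh = 2283.07
nΣgh − ΣgΣh = 13698.42 − 13466.5 = 231.92
nΣg² − (Σg)² = 15409.02 − 13712.41 = 1696.61; nΣh² − (Σh)² = 14414.64 − 13225 = 1189.64
r = 231.92 / √(1696.61 × 1189.64) = 231.92 / 1420.6883 ≈ 0.163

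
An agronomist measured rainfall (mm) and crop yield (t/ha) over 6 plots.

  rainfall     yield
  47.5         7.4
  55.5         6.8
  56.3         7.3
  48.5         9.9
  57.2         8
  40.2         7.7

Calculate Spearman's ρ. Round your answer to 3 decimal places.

-0.086

Rank rainfall: 2, 4, 5, 3, 6, 1
Rank yield: 3, 1, 2, 6, 5, 4
d = rank(rainfall) − rank(yield): -1, 3, 3, -3, 1, -3; Σd² = 38
ρ = 1 − 6Σd² / [n(n²−1)] = 1 − 6×38 / (6×35) = 1 − 228/210 ≈ -0.086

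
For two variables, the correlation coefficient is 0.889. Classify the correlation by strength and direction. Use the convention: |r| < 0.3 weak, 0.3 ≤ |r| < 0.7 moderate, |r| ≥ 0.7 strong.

strong positive

r = 0.889 > 0 so the relationship is positive.
|r| = 0.889, which falls in the strong range.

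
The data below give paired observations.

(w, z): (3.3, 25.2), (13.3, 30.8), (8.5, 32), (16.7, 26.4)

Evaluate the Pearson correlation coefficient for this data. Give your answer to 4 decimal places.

n = 4, Σw = 41.8, Σz = 114.4, Σw² = 538.92, Σz² = 3304.64, Σwz = 1205.68
nΣwz − ΣwΣz = 4822.72 − 4781.92 = 40.8
nΣw² − (Σw)² = 2155.68 − 1747.24 = 408.44; nΣz² − (Σz)² = 13218.56 − 13087.36 = 131.2
r = 40.8 / √(408.44 × 131.2) = 40.8 / 231.4894 ≈ 0.1762

0.1762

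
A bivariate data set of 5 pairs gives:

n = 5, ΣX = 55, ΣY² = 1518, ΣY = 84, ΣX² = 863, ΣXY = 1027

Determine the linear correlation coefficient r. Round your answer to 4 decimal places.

0.6205

r = (nΣXY − ΣXΣY) / √[(nΣX² − (ΣX)²)(nΣY² − (ΣY)²)]
Numerator: 5×1027 − 55×84 = 515
Denominator: √[(4315 − 3025)(7590 − 7056)] = √[1290 × 534] = 829.9759
r = 515 / 829.9759 ≈ 0.6205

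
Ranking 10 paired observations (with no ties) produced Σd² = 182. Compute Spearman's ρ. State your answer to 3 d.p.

-0.103

ρ = 1 − 6Σd² / [n(n²−1)] = 1 − 6×182 / (10×99)
  = 1 − 1092/990 = 1 − 1.1030 ≈ -0.103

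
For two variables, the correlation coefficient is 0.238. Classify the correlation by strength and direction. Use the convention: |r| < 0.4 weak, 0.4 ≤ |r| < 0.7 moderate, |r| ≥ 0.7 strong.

weak positive

r = 0.238 > 0 so the relationship is positive.
|r| = 0.238, which falls in the weak range.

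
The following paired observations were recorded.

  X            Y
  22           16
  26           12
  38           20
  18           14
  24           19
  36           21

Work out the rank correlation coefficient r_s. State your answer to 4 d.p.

Rank X: 2, 4, 6, 1, 3, 5
Rank Y: 3, 1, 5, 2, 4, 6
d = rank(X) − rank(Y): -1, 3, 1, -1, -1, -1; Σd² = 14
ρ = 1 − 6Σd² / [n(n²−1)] = 1 − 6×14 / (6×35) = 1 − 84/210 ≈ 0.6000

0.6000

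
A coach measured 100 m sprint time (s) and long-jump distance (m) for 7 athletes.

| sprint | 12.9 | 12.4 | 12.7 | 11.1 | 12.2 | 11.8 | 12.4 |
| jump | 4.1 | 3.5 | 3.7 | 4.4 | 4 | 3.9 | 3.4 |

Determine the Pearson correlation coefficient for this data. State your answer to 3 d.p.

n = 7, Σx = 85.5, Σy = 27, Σx² = 1046.51, Σy² = 104.88, Σxy = 329.1
nΣxy − ΣxΣy = 2303.7 − 2308.5 = -4.8
nΣx² − (Σx)² = 7325.57 − 7310.25 = 15.32; nΣy² − (Σy)² = 734.16 − 729 = 5.16
r = -4.8 / √(15.32 × 5.16) = -4.8 / 8.8911 ≈ -0.540

-0.540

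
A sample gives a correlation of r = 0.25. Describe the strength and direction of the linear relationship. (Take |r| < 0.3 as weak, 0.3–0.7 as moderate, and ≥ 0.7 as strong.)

r = 0.25 > 0 so the relationship is positive.
|r| = 0.25, which falls in the weak range.

weak positive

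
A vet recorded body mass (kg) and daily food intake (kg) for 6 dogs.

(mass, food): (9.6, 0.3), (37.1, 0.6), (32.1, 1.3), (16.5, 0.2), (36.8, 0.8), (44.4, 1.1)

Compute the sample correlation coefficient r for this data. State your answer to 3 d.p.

0.750

n = 6, Σx = 176.5, Σy = 4.3, Σx² = 6096.83, Σy² = 4.03, Σxy = 148.45
nΣxy − ΣxΣy = 890.7 − 758.95 = 131.75
nΣx² − (Σx)² = 36580.98 − 31152.25 = 5428.73; nΣy² − (Σy)² = 24.18 − 18.49 = 5.69
r = 131.75 / √(5428.73 × 5.69) = 131.75 / 175.7540 ≈ 0.750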